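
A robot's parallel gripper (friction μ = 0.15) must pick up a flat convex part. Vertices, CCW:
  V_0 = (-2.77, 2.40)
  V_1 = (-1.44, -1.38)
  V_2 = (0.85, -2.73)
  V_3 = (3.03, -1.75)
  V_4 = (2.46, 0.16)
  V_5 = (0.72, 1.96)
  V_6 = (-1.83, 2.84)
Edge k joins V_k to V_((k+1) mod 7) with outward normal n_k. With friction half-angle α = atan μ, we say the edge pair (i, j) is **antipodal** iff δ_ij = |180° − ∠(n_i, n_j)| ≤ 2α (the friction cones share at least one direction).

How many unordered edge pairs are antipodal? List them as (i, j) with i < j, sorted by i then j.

count = 4; pairs: (0,3), (1,4), (1,5), (2,6)

α = atan 0.15 = 8.53°;  2α = 17.06°
n_0 = (-0.9433, -0.3319)
n_1 = (-0.5078, -0.8615)
n_2 = (+0.4100, -0.9121)
n_3 = (+0.9582, +0.2860)
n_4 = (+0.7190, +0.6950)
n_5 = (+0.3262, +0.9453)
n_6 = (-0.4239, +0.9057)
  (0,1): δ = 139.90°  ·
  (0,2): δ = 85.18°  ·
  (0,3): δ = 2.77°  ✓
  (0,4): δ = 24.64°  ·
  (0,5): δ = 51.58°  ·
  (0,6): δ = 95.70°  ·
  (1,2): δ = 125.27°  ·
  (1,3): δ = 42.86°  ·
  (1,4): δ = 15.45°  ✓
  (1,5): δ = 11.48°  ✓
  (1,6): δ = 55.60°  ·
  (2,3): δ = 97.59°  ·
  (2,4): δ = 70.18°  ·
  (2,5): δ = 43.25°  ·
  (2,6): δ = 0.88°  ✓
  (3,4): δ = 152.59°  ·
  (3,5): δ = 125.66°  ·
  (3,6): δ = 81.53°  ·
  (4,5): δ = 153.07°  ·
  (4,6): δ = 108.95°  ·
  (5,6): δ = 135.88°  ·
antipodal pairs: 4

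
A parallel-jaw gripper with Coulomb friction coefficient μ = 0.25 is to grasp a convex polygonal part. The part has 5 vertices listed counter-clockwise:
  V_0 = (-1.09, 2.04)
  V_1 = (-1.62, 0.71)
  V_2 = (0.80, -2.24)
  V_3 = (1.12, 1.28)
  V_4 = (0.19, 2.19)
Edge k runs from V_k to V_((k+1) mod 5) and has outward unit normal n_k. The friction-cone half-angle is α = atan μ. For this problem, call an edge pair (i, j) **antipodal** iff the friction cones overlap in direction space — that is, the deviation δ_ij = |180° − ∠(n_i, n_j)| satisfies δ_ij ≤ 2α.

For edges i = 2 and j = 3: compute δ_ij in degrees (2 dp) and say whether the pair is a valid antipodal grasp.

α = atan 0.25 = 14.04°;  2α = 28.07°
edge 2: e_2 = (+0.32, +3.52);  n_2 = (+0.9959, -0.0905)
edge 3: e_3 = (-0.93, +0.91);  n_3 = (+0.6994, +0.7148)
∠(n_2, n_3) = 50.82°
δ = |180° − 50.82°| = 129.18°
129.18° > 2α = 28.07°  →  invalid

δ = 129.18°, invalid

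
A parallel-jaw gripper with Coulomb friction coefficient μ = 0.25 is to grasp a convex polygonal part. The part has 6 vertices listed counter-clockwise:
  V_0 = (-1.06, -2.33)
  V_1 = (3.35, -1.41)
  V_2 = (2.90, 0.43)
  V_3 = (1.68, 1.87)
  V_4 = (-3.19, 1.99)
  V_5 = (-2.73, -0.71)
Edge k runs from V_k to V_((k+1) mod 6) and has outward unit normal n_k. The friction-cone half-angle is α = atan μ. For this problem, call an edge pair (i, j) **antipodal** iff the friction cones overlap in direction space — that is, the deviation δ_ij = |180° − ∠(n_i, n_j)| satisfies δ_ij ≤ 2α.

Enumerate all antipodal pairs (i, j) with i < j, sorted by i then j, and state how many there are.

count = 3; pairs: (0,3), (1,4), (2,5)

α = atan 0.25 = 14.04°;  2α = 28.07°
n_0 = (+0.2042, -0.9789)
n_1 = (+0.9714, +0.2376)
n_2 = (+0.7630, +0.6464)
n_3 = (+0.0246, +0.9997)
n_4 = (-0.9858, -0.1680)
n_5 = (-0.6963, -0.7178)
  (0,1): δ = 88.04°  ·
  (0,2): δ = 61.51°  ·
  (0,3): δ = 13.20°  ✓
  (0,4): δ = 87.88°  ·
  (0,5): δ = 124.09°  ·
  (1,2): δ = 153.47°  ·
  (1,3): δ = 105.15°  ·
  (1,4): δ = 4.07°  ✓
  (1,5): δ = 32.13°  ·
  (2,3): δ = 131.68°  ·
  (2,4): δ = 30.60°  ·
  (2,5): δ = 5.60°  ✓
  (3,4): δ = 78.92°  ·
  (3,5): δ = 42.72°  ·
  (4,5): δ = 143.80°  ·
antipodal pairs: 3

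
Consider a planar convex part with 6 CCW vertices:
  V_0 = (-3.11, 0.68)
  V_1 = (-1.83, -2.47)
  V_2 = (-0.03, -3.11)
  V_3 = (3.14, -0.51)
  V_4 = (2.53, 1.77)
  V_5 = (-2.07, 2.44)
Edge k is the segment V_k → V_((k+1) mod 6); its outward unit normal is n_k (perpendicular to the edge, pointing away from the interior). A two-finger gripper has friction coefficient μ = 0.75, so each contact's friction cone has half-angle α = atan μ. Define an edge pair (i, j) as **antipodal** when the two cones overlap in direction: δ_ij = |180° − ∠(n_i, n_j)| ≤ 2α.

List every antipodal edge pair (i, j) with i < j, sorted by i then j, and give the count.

count = 8; pairs: (0,2), (0,3), (0,4), (1,3), (1,4), (2,4), (2,5), (3,5)

α = atan 0.75 = 36.87°;  2α = 73.74°
n_0 = (-0.9264, -0.3765)
n_1 = (-0.3350, -0.9422)
n_2 = (+0.6342, -0.7732)
n_3 = (+0.9660, +0.2585)
n_4 = (+0.1441, +0.9896)
n_5 = (-0.8609, +0.5087)
  (0,1): δ = 131.69°  ·
  (0,2): δ = 72.76°  ✓
  (0,3): δ = 7.14°  ✓
  (0,4): δ = 59.60°  ✓
  (0,5): δ = 127.31°  ·
  (1,2): δ = 121.07°  ·
  (1,3): δ = 55.45°  ✓
  (1,4): δ = 11.29°  ✓
  (1,5): δ = 78.99°  ·
  (2,3): δ = 114.38°  ·
  (2,4): δ = 47.65°  ✓
  (2,5): δ = 20.06°  ✓
  (3,4): δ = 113.27°  ·
  (3,5): δ = 45.56°  ✓
  (4,5): δ = 112.29°  ·
antipodal pairs: 8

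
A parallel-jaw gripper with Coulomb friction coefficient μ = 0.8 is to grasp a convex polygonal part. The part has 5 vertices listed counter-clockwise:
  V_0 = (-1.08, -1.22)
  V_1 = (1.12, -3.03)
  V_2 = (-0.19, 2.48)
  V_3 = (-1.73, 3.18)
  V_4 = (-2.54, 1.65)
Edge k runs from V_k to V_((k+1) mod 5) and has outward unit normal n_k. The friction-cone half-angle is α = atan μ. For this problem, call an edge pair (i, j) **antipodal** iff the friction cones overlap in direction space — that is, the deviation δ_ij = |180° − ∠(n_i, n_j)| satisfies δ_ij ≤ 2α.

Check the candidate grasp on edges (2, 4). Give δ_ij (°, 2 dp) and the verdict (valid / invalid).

α = atan 0.8 = 38.66°;  2α = 77.32°
edge 2: e_2 = (-1.54, +0.70);  n_2 = (+0.4138, +0.9104)
edge 4: e_4 = (+1.46, -2.87);  n_4 = (-0.8913, -0.4534)
∠(n_2, n_4) = 141.41°
δ = |180° − 141.41°| = 38.59°
38.59° ≤ 2α = 77.32°  →  valid

δ = 38.59°, valid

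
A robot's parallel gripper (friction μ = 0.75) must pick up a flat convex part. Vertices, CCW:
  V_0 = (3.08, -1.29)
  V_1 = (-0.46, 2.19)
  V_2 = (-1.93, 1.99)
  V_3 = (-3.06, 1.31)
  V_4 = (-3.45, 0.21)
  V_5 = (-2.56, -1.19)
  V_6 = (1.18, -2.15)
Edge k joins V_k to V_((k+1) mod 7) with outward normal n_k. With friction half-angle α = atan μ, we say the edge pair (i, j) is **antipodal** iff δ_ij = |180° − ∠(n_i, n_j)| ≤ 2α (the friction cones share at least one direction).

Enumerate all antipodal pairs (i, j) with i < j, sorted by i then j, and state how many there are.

count = 10; pairs: (0,3), (0,4), (0,5), (0,6), (1,4), (1,5), (1,6), (2,5), (2,6), (3,6)

α = atan 0.75 = 36.87°;  2α = 73.74°
n_0 = (+0.7010, +0.7131)
n_1 = (-0.1348, +0.9909)
n_2 = (-0.5156, +0.8568)
n_3 = (-0.9425, +0.3342)
n_4 = (-0.8439, -0.5365)
n_5 = (-0.2486, -0.9686)
n_6 = (+0.4124, -0.9110)
  (0,1): δ = 127.74°  ·
  (0,2): δ = 104.45°  ·
  (0,3): δ = 65.01°  ✓
  (0,4): δ = 13.04°  ✓
  (0,5): δ = 30.11°  ✓
  (0,6): δ = 68.86°  ✓
  (1,2): δ = 156.71°  ·
  (1,3): δ = 117.27°  ·
  (1,4): δ = 65.30°  ✓
  (1,5): δ = 22.14°  ✓
  (1,6): δ = 16.61°  ✓
  (2,3): δ = 140.56°  ·
  (2,4): δ = 88.59°  ·
  (2,5): δ = 45.43°  ✓
  (2,6): δ = 6.69°  ✓
  (3,4): δ = 128.03°  ·
  (3,5): δ = 84.87°  ·
  (3,6): δ = 46.13°  ✓
  (4,5): δ = 136.84°  ·
  (4,6): δ = 98.09°  ·
  (5,6): δ = 141.25°  ·
antipodal pairs: 10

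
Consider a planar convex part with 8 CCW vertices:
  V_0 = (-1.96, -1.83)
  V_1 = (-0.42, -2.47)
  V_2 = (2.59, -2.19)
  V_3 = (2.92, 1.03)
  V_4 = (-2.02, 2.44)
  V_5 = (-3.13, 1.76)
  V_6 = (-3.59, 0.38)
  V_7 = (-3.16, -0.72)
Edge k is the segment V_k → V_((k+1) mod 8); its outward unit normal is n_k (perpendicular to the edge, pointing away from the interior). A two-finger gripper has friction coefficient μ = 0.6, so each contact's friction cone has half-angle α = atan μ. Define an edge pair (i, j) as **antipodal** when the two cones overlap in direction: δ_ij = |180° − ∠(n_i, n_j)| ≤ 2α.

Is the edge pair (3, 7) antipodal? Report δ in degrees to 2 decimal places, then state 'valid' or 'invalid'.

α = atan 0.6 = 30.96°;  2α = 61.93°
edge 3: e_3 = (-4.94, +1.41);  n_3 = (+0.2745, +0.9616)
edge 7: e_7 = (+1.20, -1.11);  n_7 = (-0.6790, -0.7341)
∠(n_3, n_7) = 153.16°
δ = |180° − 153.16°| = 26.84°
26.84° ≤ 2α = 61.93°  →  valid

δ = 26.84°, valid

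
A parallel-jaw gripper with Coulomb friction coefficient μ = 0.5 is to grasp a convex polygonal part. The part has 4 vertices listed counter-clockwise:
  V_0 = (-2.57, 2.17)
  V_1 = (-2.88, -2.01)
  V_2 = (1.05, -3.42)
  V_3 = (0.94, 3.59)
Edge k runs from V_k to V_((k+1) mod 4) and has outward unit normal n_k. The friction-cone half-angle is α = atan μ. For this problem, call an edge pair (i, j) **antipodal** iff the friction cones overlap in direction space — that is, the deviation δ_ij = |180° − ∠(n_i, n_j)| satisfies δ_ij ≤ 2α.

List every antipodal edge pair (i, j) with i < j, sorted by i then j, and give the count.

α = atan 0.5 = 26.57°;  2α = 53.13°
n_0 = (-0.9973, +0.0740)
n_1 = (-0.3377, -0.9413)
n_2 = (+0.9999, +0.0157)
n_3 = (-0.3750, +0.9270)
  (0,1): δ = 105.50°  ·
  (0,2): δ = 5.14°  ✓
  (0,3): δ = 116.27°  ·
  (1,2): δ = 69.36°  ·
  (1,3): δ = 41.76°  ✓
  (2,3): δ = 68.87°  ·
antipodal pairs: 2

count = 2; pairs: (0,2), (1,3)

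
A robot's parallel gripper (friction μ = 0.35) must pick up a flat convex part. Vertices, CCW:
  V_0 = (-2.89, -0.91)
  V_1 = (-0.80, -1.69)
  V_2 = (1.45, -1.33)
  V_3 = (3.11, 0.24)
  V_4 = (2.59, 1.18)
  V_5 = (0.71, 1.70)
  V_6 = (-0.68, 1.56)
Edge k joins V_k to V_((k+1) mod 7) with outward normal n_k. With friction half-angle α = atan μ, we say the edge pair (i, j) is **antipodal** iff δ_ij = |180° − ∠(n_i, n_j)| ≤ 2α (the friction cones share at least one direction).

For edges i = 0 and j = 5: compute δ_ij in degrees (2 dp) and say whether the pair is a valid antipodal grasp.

δ = 26.22°, valid

α = atan 0.35 = 19.29°;  2α = 38.58°
edge 0: e_0 = (+2.09, -0.78);  n_0 = (-0.3496, -0.9369)
edge 5: e_5 = (-1.39, -0.14);  n_5 = (-0.1002, +0.9950)
∠(n_0, n_5) = 153.78°
δ = |180° − 153.78°| = 26.22°
26.22° ≤ 2α = 38.58°  →  valid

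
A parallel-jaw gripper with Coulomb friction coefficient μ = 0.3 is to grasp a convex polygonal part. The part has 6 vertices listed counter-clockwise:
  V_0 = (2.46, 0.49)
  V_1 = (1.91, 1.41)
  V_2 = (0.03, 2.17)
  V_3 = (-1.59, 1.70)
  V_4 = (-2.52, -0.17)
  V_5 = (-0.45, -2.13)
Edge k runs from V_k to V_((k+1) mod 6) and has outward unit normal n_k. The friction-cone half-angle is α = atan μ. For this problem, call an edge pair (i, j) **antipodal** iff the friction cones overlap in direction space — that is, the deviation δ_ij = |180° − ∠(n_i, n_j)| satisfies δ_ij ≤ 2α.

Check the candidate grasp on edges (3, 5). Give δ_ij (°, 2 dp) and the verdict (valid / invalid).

δ = 21.56°, valid

α = atan 0.3 = 16.70°;  2α = 33.40°
edge 3: e_3 = (-0.93, -1.87);  n_3 = (-0.8954, +0.4453)
edge 5: e_5 = (+2.91, +2.62);  n_5 = (+0.6691, -0.7432)
∠(n_3, n_5) = 158.44°
δ = |180° − 158.44°| = 21.56°
21.56° ≤ 2α = 33.40°  →  valid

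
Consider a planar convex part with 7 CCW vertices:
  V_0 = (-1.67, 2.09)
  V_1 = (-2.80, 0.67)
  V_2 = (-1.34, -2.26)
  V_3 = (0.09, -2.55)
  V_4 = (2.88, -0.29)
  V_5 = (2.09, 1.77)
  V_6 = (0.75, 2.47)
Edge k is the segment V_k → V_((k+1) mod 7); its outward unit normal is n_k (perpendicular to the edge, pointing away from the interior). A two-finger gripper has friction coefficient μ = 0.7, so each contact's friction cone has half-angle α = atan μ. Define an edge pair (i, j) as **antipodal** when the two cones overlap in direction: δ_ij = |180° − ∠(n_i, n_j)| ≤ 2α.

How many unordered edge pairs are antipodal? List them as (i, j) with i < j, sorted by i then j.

count = 10; pairs: (0,2), (0,3), (0,4), (1,4), (1,5), (2,4), (2,5), (2,6), (3,5), (3,6)

α = atan 0.7 = 34.99°;  2α = 69.98°
n_0 = (-0.7825, +0.6227)
n_1 = (-0.8950, -0.4460)
n_2 = (-0.1988, -0.9800)
n_3 = (+0.6294, -0.7771)
n_4 = (+0.9337, +0.3581)
n_5 = (+0.4630, +0.8863)
n_6 = (-0.1551, +0.9879)
  (0,1): δ = 115.00°  ·
  (0,2): δ = 62.95°  ✓
  (0,3): δ = 12.48°  ✓
  (0,4): δ = 59.49°  ✓
  (0,5): δ = 100.93°  ·
  (0,6): δ = 137.44°  ·
  (1,2): δ = 127.95°  ·
  (1,3): δ = 77.48°  ·
  (1,4): δ = 5.51°  ✓
  (1,5): δ = 35.93°  ✓
  (1,6): δ = 72.44°  ·
  (2,3): δ = 129.53°  ·
  (2,4): δ = 57.55°  ✓
  (2,5): δ = 16.12°  ✓
  (2,6): δ = 20.39°  ✓
  (3,4): δ = 108.03°  ·
  (3,5): δ = 66.59°  ✓
  (3,6): δ = 30.08°  ✓
  (4,5): δ = 138.56°  ·
  (4,6): δ = 102.06°  ·
  (5,6): δ = 143.49°  ·
antipodal pairs: 10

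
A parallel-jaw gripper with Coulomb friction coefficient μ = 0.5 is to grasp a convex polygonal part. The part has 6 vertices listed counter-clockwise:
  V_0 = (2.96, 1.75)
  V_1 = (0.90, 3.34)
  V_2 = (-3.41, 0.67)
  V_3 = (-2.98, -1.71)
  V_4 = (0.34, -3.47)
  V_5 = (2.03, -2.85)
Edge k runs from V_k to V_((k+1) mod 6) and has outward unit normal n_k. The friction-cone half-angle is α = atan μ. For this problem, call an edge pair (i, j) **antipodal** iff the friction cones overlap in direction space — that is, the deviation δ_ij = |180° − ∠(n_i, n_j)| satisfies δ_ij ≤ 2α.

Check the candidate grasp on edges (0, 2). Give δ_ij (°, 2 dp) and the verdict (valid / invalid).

α = atan 0.5 = 26.57°;  2α = 53.13°
edge 0: e_0 = (-2.06, +1.59);  n_0 = (+0.6110, +0.7916)
edge 2: e_2 = (+0.43, -2.38);  n_2 = (-0.9841, -0.1778)
∠(n_0, n_2) = 137.90°
δ = |180° − 137.90°| = 42.10°
42.10° ≤ 2α = 53.13°  →  valid

δ = 42.10°, valid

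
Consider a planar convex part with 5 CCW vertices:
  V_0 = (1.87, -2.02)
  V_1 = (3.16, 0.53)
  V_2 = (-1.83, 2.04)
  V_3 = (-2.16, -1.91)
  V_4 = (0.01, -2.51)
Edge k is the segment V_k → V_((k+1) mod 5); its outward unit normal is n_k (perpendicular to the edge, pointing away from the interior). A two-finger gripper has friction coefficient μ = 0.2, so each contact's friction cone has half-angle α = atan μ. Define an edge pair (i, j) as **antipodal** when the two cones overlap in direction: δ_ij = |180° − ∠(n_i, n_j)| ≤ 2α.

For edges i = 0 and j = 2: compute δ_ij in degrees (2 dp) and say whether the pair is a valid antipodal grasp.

δ = 22.06°, valid

α = atan 0.2 = 11.31°;  2α = 22.62°
edge 0: e_0 = (+1.29, +2.55);  n_0 = (+0.8923, -0.4514)
edge 2: e_2 = (-0.33, -3.95);  n_2 = (-0.9965, +0.0833)
∠(n_0, n_2) = 157.94°
δ = |180° − 157.94°| = 22.06°
22.06° ≤ 2α = 22.62°  →  valid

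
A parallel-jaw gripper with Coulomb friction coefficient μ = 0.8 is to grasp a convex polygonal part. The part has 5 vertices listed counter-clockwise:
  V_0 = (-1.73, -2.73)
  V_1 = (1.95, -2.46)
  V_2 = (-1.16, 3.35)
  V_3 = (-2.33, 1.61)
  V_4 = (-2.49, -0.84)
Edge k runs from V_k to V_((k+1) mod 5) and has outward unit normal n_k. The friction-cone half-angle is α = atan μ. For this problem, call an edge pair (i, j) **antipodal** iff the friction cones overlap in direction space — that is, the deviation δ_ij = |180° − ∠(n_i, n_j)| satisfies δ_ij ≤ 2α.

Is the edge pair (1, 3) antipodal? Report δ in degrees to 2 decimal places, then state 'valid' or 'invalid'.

δ = 31.90°, valid

α = atan 0.8 = 38.66°;  2α = 77.32°
edge 1: e_1 = (-3.11, +5.81);  n_1 = (+0.8816, +0.4719)
edge 3: e_3 = (-0.16, -2.45);  n_3 = (-0.9979, +0.0652)
∠(n_1, n_3) = 148.10°
δ = |180° − 148.10°| = 31.90°
31.90° ≤ 2α = 77.32°  →  valid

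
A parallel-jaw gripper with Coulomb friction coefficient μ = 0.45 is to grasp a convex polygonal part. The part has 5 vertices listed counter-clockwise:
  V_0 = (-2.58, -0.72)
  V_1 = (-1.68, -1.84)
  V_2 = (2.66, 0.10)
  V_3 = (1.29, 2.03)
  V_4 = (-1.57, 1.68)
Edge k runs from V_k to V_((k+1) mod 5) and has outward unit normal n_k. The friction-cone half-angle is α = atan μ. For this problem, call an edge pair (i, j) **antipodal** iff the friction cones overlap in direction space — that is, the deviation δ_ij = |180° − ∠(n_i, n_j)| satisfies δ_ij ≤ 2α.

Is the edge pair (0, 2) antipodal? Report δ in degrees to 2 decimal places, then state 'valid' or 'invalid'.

δ = 3.42°, valid

α = atan 0.45 = 24.23°;  2α = 48.46°
edge 0: e_0 = (+0.90, -1.12);  n_0 = (-0.7795, -0.6264)
edge 2: e_2 = (-1.37, +1.93);  n_2 = (+0.8154, +0.5788)
∠(n_0, n_2) = 176.58°
δ = |180° − 176.58°| = 3.42°
3.42° ≤ 2α = 48.46°  →  valid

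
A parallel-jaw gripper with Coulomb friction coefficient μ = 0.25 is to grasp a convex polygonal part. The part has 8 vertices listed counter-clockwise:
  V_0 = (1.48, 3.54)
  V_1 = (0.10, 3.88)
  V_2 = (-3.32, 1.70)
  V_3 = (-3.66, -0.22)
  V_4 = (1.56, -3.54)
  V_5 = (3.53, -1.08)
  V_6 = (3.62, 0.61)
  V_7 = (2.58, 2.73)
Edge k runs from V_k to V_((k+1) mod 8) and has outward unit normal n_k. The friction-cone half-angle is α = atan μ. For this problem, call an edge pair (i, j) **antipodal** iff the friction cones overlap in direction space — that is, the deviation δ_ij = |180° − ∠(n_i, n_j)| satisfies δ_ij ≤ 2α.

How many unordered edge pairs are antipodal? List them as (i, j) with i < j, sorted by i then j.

α = atan 0.25 = 14.04°;  2α = 28.07°
n_0 = (+0.2392, +0.9710)
n_1 = (-0.5375, +0.8433)
n_2 = (-0.9847, +0.1744)
n_3 = (-0.5367, -0.8438)
n_4 = (+0.7806, -0.6251)
n_5 = (+0.9986, -0.0532)
n_6 = (+0.8978, +0.4404)
n_7 = (+0.5929, +0.8052)
  (0,1): δ = 133.64°  ·
  (0,2): δ = 86.20°  ·
  (0,3): δ = 18.62°  ✓
  (0,4): δ = 65.15°  ·
  (0,5): δ = 100.79°  ·
  (0,6): δ = 129.97°  ·
  (0,7): δ = 157.47°  ·
  (1,2): δ = 132.56°  ·
  (1,3): δ = 64.97°  ·
  (1,4): δ = 18.80°  ✓
  (1,5): δ = 54.44°  ·
  (1,6): δ = 83.62°  ·
  (1,7): δ = 111.12°  ·
  (2,3): δ = 112.41°  ·
  (2,4): δ = 28.65°  ·
  (2,5): δ = 6.99°  ✓
  (2,6): δ = 36.17°  ·
  (2,7): δ = 63.68°  ·
  (3,4): δ = 96.23°  ·
  (3,5): δ = 60.59°  ·
  (3,6): δ = 31.41°  ·
  (3,7): δ = 3.91°  ✓
  (4,5): δ = 144.36°  ·
  (4,6): δ = 115.18°  ·
  (4,7): δ = 87.68°  ·
  (5,6): δ = 150.82°  ·
  (5,7): δ = 123.32°  ·
  (6,7): δ = 152.50°  ·
antipodal pairs: 4

count = 4; pairs: (0,3), (1,4), (2,5), (3,7)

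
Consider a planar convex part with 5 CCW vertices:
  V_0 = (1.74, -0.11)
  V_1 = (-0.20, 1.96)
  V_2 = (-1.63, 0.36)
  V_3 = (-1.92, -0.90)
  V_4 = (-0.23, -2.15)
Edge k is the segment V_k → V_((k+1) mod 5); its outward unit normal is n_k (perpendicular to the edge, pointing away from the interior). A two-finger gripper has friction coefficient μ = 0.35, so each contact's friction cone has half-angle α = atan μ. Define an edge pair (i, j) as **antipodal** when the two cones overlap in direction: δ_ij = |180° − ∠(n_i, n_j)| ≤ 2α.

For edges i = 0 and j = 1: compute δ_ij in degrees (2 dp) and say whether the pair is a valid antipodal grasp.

α = atan 0.35 = 19.29°;  2α = 38.58°
edge 0: e_0 = (-1.94, +2.07);  n_0 = (+0.7296, +0.6838)
edge 1: e_1 = (-1.43, -1.60);  n_1 = (-0.7456, +0.6664)
∠(n_0, n_1) = 95.07°
δ = |180° − 95.07°| = 84.93°
84.93° > 2α = 38.58°  →  invalid

δ = 84.93°, invalid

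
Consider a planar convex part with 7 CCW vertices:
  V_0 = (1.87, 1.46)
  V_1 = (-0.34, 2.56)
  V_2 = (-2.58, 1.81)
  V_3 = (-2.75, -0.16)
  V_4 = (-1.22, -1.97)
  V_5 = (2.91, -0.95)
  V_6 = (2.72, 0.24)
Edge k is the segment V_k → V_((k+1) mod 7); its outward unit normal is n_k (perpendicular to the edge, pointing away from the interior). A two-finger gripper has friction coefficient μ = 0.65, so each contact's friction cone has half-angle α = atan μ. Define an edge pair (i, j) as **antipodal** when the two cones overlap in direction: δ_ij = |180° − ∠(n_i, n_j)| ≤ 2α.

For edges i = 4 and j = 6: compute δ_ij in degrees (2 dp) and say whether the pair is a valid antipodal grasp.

δ = 69.01°, invalid

α = atan 0.65 = 33.02°;  2α = 66.05°
edge 4: e_4 = (+4.13, +1.02);  n_4 = (+0.2398, -0.9708)
edge 6: e_6 = (-0.85, +1.22);  n_6 = (+0.8205, +0.5717)
∠(n_4, n_6) = 110.99°
δ = |180° − 110.99°| = 69.01°
69.01° > 2α = 66.05°  →  invalid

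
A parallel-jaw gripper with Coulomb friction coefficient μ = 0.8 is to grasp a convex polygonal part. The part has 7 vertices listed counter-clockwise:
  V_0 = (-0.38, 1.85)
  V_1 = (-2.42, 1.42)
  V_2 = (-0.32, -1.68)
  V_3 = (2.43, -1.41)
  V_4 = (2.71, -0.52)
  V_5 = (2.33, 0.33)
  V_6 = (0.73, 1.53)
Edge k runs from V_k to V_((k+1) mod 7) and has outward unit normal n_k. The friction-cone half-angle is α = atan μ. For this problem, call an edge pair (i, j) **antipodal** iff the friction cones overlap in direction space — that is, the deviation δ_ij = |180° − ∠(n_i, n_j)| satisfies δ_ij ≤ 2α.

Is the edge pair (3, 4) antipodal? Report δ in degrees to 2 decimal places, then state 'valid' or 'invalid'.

δ = 138.45°, invalid

α = atan 0.8 = 38.66°;  2α = 77.32°
edge 3: e_3 = (+0.28, +0.89);  n_3 = (+0.9539, -0.3001)
edge 4: e_4 = (-0.38, +0.85);  n_4 = (+0.9129, +0.4081)
∠(n_3, n_4) = 41.55°
δ = |180° − 41.55°| = 138.45°
138.45° > 2α = 77.32°  →  invalid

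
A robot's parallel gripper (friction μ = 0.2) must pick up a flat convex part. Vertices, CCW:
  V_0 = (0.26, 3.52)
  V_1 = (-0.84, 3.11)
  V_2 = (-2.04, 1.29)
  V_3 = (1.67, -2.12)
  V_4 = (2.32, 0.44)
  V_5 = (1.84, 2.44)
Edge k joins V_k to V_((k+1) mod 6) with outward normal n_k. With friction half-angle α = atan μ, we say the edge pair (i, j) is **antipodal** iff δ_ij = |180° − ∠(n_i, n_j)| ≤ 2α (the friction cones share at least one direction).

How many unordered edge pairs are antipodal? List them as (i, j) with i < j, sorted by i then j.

count = 2; pairs: (1,3), (2,5)

α = atan 0.2 = 11.31°;  2α = 22.62°
n_0 = (-0.3493, +0.9370)
n_1 = (-0.8349, +0.5505)
n_2 = (-0.6767, -0.7362)
n_3 = (+0.9692, -0.2461)
n_4 = (+0.9724, +0.2334)
n_5 = (+0.5643, +0.8256)
  (0,1): δ = 143.84°  ·
  (0,2): δ = 63.03°  ·
  (0,3): δ = 55.31°  ·
  (0,4): δ = 83.05°  ·
  (0,5): δ = 125.20°  ·
  (1,2): δ = 99.19°  ·
  (1,3): δ = 19.15°  ✓
  (1,4): δ = 46.89°  ·
  (1,5): δ = 89.04°  ·
  (2,3): δ = 61.66°  ·
  (2,4): δ = 33.92°  ·
  (2,5): δ = 8.23°  ✓
  (3,4): δ = 152.26°  ·
  (3,5): δ = 110.11°  ·
  (4,5): δ = 137.85°  ·
antipodal pairs: 2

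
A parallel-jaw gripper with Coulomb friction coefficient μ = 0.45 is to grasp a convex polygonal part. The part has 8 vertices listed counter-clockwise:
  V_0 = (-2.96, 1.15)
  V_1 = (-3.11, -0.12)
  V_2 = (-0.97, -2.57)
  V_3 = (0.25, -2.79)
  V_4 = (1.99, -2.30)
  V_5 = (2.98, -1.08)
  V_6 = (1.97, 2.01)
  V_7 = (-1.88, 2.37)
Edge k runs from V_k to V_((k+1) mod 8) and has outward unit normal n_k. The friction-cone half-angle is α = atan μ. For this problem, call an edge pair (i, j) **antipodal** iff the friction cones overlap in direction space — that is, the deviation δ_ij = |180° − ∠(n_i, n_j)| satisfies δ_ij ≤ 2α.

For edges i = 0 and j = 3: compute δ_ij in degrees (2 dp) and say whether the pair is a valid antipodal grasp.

δ = 67.54°, invalid

α = atan 0.45 = 24.23°;  2α = 48.46°
edge 0: e_0 = (-0.15, -1.27);  n_0 = (-0.9931, +0.1173)
edge 3: e_3 = (+1.74, +0.49);  n_3 = (+0.2711, -0.9626)
∠(n_0, n_3) = 112.46°
δ = |180° − 112.46°| = 67.54°
67.54° > 2α = 48.46°  →  invalid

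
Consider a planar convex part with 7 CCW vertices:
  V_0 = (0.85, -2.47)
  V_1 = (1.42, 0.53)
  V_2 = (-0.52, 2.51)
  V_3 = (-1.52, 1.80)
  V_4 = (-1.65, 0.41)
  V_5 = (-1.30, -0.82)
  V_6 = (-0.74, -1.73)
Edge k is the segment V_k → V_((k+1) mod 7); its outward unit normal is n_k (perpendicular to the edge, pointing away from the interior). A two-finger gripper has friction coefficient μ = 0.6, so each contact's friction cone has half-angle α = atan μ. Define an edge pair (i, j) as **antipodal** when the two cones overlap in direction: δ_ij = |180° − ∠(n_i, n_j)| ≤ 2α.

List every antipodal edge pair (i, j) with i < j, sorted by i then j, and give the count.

count = 9; pairs: (0,2), (0,3), (0,4), (0,5), (1,3), (1,4), (1,5), (1,6), (2,6)

α = atan 0.6 = 30.96°;  2α = 61.93°
n_0 = (+0.9824, -0.1867)
n_1 = (+0.7143, +0.6999)
n_2 = (-0.5789, +0.8154)
n_3 = (-0.9957, +0.0931)
n_4 = (-0.9618, -0.2737)
n_5 = (-0.8517, -0.5241)
n_6 = (-0.4219, -0.9066)
  (0,1): δ = 124.83°  ·
  (0,2): δ = 43.87°  ✓
  (0,3): δ = 5.41°  ✓
  (0,4): δ = 26.64°  ✓
  (0,5): δ = 42.37°  ✓
  (0,6): δ = 75.80°  ·
  (1,2): δ = 99.04°  ·
  (1,3): δ = 49.76°  ✓
  (1,4): δ = 28.53°  ✓
  (1,5): δ = 12.81°  ✓
  (1,6): δ = 20.63°  ✓
  (2,3): δ = 130.72°  ·
  (2,4): δ = 109.49°  ·
  (2,5): δ = 93.77°  ·
  (2,6): δ = 60.33°  ✓
  (3,4): δ = 158.77°  ·
  (3,5): δ = 143.05°  ·
  (3,6): δ = 109.61°  ·
  (4,5): δ = 164.28°  ·
  (4,6): δ = 130.84°  ·
  (5,6): δ = 146.57°  ·
antipodal pairs: 9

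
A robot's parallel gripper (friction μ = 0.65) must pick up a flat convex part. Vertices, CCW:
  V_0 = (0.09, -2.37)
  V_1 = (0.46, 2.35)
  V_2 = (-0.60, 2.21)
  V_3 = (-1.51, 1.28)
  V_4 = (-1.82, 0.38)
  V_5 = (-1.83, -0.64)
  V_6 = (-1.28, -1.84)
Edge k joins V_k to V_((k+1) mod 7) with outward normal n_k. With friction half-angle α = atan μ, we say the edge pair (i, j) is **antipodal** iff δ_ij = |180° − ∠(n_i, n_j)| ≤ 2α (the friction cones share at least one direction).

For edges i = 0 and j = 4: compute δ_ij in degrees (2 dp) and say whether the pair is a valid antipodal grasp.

δ = 3.92°, valid

α = atan 0.65 = 33.02°;  2α = 66.05°
edge 0: e_0 = (+0.37, +4.72);  n_0 = (+0.9969, -0.0782)
edge 4: e_4 = (-0.01, -1.02);  n_4 = (-1.0000, +0.0098)
∠(n_0, n_4) = 176.08°
δ = |180° − 176.08°| = 3.92°
3.92° ≤ 2α = 66.05°  →  valid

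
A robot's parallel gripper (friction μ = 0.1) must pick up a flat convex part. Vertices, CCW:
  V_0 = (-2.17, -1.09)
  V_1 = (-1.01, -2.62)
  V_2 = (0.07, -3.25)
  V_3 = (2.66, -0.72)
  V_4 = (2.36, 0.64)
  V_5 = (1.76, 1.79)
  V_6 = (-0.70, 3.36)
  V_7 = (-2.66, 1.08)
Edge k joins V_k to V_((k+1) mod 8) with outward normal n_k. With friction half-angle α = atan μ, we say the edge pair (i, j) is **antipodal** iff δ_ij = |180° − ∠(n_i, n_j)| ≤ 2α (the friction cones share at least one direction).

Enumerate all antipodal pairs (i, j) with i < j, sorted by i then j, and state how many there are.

α = atan 0.1 = 5.71°;  2α = 11.42°
n_0 = (-0.7969, -0.6042)
n_1 = (-0.5039, -0.8638)
n_2 = (+0.6988, -0.7153)
n_3 = (+0.9765, +0.2154)
n_4 = (+0.8866, +0.4626)
n_5 = (+0.5380, +0.8430)
n_6 = (-0.7583, +0.6519)
n_7 = (-0.9754, -0.2203)
  (0,1): δ = 157.42°  ·
  (0,2): δ = 82.84°  ·
  (0,3): δ = 24.73°  ·
  (0,4): δ = 9.62°  ✓
  (0,5): δ = 20.29°  ·
  (0,6): δ = 102.15°  ·
  (0,7): δ = 155.56°  ·
  (1,2): δ = 105.41°  ·
  (1,3): δ = 47.30°  ·
  (1,4): δ = 32.19°  ·
  (1,5): δ = 2.29°  ✓
  (1,6): δ = 79.57°  ·
  (1,7): δ = 132.98°  ·
  (2,3): δ = 121.89°  ·
  (2,4): δ = 106.78°  ·
  (2,5): δ = 76.88°  ·
  (2,6): δ = 4.99°  ✓
  (2,7): δ = 58.40°  ·
  (3,4): δ = 164.89°  ·
  (3,5): δ = 134.99°  ·
  (3,6): δ = 53.12°  ·
  (3,7): δ = 0.28°  ✓
  (4,5): δ = 150.10°  ·
  (4,6): δ = 68.24°  ·
  (4,7): δ = 14.83°  ·
  (5,6): δ = 98.14°  ·
  (5,7): δ = 44.73°  ·
  (6,7): δ = 126.59°  ·
antipodal pairs: 4

count = 4; pairs: (0,4), (1,5), (2,6), (3,7)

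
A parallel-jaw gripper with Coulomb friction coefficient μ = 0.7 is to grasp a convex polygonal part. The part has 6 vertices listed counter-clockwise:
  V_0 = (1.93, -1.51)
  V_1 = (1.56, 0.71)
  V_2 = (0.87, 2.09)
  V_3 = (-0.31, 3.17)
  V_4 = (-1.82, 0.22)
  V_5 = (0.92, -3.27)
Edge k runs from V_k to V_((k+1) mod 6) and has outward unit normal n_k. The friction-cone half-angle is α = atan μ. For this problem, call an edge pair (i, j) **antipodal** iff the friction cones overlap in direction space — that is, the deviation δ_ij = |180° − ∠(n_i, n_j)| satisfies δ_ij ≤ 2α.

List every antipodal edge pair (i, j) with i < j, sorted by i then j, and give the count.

count = 7; pairs: (0,3), (0,4), (1,3), (1,4), (2,4), (3,5), (4,5)

α = atan 0.7 = 34.99°;  2α = 69.98°
n_0 = (+0.9864, +0.1644)
n_1 = (+0.8944, +0.4472)
n_2 = (+0.6752, +0.7377)
n_3 = (-0.8902, +0.4556)
n_4 = (-0.7866, -0.6175)
n_5 = (+0.8673, -0.4977)
  (0,1): δ = 162.90°  ·
  (0,2): δ = 141.93°  ·
  (0,3): δ = 36.57°  ✓
  (0,4): δ = 28.67°  ✓
  (0,5): δ = 140.69°  ·
  (1,2): δ = 159.03°  ·
  (1,3): δ = 53.67°  ✓
  (1,4): δ = 11.57°  ✓
  (1,5): δ = 123.59°  ·
  (2,3): δ = 74.64°  ·
  (2,4): δ = 9.40°  ✓
  (2,5): δ = 102.62°  ·
  (3,4): δ = 114.76°  ·
  (3,5): δ = 2.74°  ✓
  (4,5): δ = 67.99°  ✓
antipodal pairs: 7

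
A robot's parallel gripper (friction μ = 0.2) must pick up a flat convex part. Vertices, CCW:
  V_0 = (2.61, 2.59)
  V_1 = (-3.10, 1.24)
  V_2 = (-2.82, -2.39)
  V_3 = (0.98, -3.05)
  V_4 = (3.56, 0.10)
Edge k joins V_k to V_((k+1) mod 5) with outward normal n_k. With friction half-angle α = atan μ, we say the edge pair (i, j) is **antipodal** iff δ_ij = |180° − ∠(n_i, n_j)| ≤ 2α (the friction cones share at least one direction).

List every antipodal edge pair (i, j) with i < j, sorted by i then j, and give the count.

count = 1; pairs: (1,4)

α = atan 0.2 = 11.31°;  2α = 22.62°
n_0 = (-0.2301, +0.9732)
n_1 = (-0.9970, -0.0769)
n_2 = (-0.1711, -0.9852)
n_3 = (+0.7736, -0.6336)
n_4 = (+0.9343, +0.3565)
  (0,1): δ = 98.89°  ·
  (0,2): δ = 23.16°  ·
  (0,3): δ = 37.38°  ·
  (0,4): δ = 97.58°  ·
  (1,2): δ = 104.26°  ·
  (1,3): δ = 43.73°  ·
  (1,4): δ = 16.47°  ✓
  (2,3): δ = 119.47°  ·
  (2,4): δ = 59.26°  ·
  (3,4): δ = 119.80°  ·
antipodal pairs: 1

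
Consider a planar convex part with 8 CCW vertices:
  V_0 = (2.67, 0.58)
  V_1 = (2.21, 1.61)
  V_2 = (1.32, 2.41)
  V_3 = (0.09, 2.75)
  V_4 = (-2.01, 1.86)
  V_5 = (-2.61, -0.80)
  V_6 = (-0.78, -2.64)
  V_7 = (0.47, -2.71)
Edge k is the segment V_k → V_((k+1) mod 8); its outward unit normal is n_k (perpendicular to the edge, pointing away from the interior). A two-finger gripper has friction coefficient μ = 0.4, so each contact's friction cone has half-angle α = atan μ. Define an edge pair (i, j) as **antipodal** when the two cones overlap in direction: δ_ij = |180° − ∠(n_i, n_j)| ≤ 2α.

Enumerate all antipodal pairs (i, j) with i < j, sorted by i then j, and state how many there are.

α = atan 0.4 = 21.80°;  2α = 43.60°
n_0 = (+0.9131, +0.4078)
n_1 = (+0.6685, +0.7437)
n_2 = (+0.2664, +0.9639)
n_3 = (-0.3902, +0.9207)
n_4 = (-0.9755, +0.2200)
n_5 = (-0.7090, -0.7052)
n_6 = (-0.0559, -0.9984)
n_7 = (+0.8313, -0.5559)
  (0,1): δ = 156.02°  ·
  (0,2): δ = 129.52°  ·
  (0,3): δ = 91.10°  ·
  (0,4): δ = 36.78°  ✓
  (0,5): δ = 20.78°  ✓
  (0,6): δ = 62.73°  ·
  (0,7): δ = 122.16°  ·
  (1,2): δ = 153.50°  ·
  (1,3): δ = 115.08°  ·
  (1,4): δ = 60.76°  ·
  (1,5): δ = 3.20°  ✓
  (1,6): δ = 38.75°  ✓
  (1,7): δ = 98.18°  ·
  (2,3): δ = 141.58°  ·
  (2,4): δ = 87.26°  ·
  (2,5): δ = 29.70°  ✓
  (2,6): δ = 12.25°  ✓
  (2,7): δ = 71.68°  ·
  (3,4): δ = 125.68°  ·
  (3,5): δ = 68.12°  ·
  (3,6): δ = 26.17°  ✓
  (3,7): δ = 33.26°  ✓
  (4,5): δ = 122.44°  ·
  (4,6): δ = 80.49°  ·
  (4,7): δ = 21.06°  ✓
  (5,6): δ = 138.05°  ·
  (5,7): δ = 78.61°  ·
  (6,7): δ = 120.57°  ·
antipodal pairs: 9

count = 9; pairs: (0,4), (0,5), (1,5), (1,6), (2,5), (2,6), (3,6), (3,7), (4,7)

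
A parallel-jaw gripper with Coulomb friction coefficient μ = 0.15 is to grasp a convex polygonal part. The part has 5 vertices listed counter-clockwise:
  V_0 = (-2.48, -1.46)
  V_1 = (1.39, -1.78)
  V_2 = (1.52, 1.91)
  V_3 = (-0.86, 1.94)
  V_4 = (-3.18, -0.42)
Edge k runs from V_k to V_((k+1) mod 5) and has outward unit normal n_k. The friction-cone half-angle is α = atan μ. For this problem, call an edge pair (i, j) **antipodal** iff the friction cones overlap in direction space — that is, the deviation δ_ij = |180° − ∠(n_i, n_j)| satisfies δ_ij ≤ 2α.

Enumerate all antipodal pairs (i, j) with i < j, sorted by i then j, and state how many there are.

count = 1; pairs: (0,2)

α = atan 0.15 = 8.53°;  2α = 17.06°
n_0 = (-0.0824, -0.9966)
n_1 = (+0.9994, -0.0352)
n_2 = (+0.0126, +0.9999)
n_3 = (-0.7131, +0.7010)
n_4 = (-0.8296, -0.5584)
  (0,1): δ = 87.29°  ·
  (0,2): δ = 4.00°  ✓
  (0,3): δ = 50.22°  ·
  (0,4): δ = 128.67°  ·
  (1,2): δ = 88.70°  ·
  (1,3): δ = 42.49°  ·
  (1,4): δ = 35.96°  ·
  (2,3): δ = 133.79°  ·
  (2,4): δ = 55.33°  ·
  (3,4): δ = 101.55°  ·
antipodal pairs: 1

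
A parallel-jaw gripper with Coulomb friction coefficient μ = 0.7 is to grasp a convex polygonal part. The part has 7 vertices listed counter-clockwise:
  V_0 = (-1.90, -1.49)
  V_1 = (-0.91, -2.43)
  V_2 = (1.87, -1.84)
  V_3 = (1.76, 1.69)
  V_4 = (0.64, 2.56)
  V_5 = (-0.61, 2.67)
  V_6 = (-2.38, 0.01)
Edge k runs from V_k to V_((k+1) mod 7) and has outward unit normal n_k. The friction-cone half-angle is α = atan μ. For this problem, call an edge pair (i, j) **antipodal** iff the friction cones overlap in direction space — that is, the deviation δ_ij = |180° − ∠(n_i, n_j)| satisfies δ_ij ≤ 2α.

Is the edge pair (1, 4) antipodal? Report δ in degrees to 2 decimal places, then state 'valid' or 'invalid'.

α = atan 0.7 = 34.99°;  2α = 69.98°
edge 1: e_1 = (+2.78, +0.59);  n_1 = (+0.2076, -0.9782)
edge 4: e_4 = (-1.25, +0.11);  n_4 = (+0.0877, +0.9962)
∠(n_1, n_4) = 162.99°
δ = |180° − 162.99°| = 17.01°
17.01° ≤ 2α = 69.98°  →  valid

δ = 17.01°, valid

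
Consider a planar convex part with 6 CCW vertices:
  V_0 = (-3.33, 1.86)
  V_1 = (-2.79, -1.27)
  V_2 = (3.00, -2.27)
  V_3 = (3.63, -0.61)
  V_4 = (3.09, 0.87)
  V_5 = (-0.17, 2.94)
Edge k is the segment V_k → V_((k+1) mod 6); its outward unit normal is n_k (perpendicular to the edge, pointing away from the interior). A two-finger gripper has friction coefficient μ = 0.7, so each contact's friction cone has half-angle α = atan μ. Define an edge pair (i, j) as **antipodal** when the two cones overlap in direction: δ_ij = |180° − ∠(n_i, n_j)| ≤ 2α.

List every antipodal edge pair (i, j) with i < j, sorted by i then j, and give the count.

α = atan 0.7 = 34.99°;  2α = 69.98°
n_0 = (-0.9854, -0.1700)
n_1 = (-0.1702, -0.9854)
n_2 = (+0.9349, -0.3548)
n_3 = (+0.9394, +0.3428)
n_4 = (+0.5360, +0.8442)
n_5 = (-0.3234, +0.9463)
  (0,1): δ = 109.59°  ·
  (0,2): δ = 30.57°  ✓
  (0,3): δ = 10.26°  ✓
  (0,4): δ = 47.80°  ✓
  (0,5): δ = 99.08°  ·
  (1,2): δ = 100.98°  ·
  (1,3): δ = 60.16°  ✓
  (1,4): δ = 22.62°  ✓
  (1,5): δ = 28.67°  ✓
  (2,3): δ = 139.17°  ·
  (2,4): δ = 101.63°  ·
  (2,5): δ = 50.35°  ✓
  (3,4): δ = 142.46°  ·
  (3,5): δ = 91.18°  ·
  (4,5): δ = 128.72°  ·
antipodal pairs: 7

count = 7; pairs: (0,2), (0,3), (0,4), (1,3), (1,4), (1,5), (2,5)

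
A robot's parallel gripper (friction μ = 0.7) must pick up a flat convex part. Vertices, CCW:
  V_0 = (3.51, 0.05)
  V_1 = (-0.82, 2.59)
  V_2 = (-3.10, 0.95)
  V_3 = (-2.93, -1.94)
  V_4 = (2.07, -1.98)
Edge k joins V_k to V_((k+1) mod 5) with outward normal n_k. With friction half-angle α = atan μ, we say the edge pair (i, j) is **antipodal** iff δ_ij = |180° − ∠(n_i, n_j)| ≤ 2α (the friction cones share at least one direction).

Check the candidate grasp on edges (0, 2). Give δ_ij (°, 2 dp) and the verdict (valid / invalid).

δ = 56.24°, valid

α = atan 0.7 = 34.99°;  2α = 69.98°
edge 0: e_0 = (-4.33, +2.54);  n_0 = (+0.5060, +0.8625)
edge 2: e_2 = (+0.17, -2.89);  n_2 = (-0.9983, -0.0587)
∠(n_0, n_2) = 123.76°
δ = |180° − 123.76°| = 56.24°
56.24° ≤ 2α = 69.98°  →  valid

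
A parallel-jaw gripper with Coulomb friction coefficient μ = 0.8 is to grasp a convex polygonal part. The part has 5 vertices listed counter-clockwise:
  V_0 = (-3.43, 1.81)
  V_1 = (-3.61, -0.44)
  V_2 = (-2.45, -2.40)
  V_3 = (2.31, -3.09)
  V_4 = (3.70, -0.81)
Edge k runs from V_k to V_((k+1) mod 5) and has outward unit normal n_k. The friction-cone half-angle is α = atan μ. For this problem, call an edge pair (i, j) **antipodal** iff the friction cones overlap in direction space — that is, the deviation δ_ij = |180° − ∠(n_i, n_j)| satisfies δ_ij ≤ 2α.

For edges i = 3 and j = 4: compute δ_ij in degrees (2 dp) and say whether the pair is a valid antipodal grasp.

δ = 78.81°, invalid

α = atan 0.8 = 38.66°;  2α = 77.32°
edge 3: e_3 = (+1.39, +2.28);  n_3 = (+0.8538, -0.5205)
edge 4: e_4 = (-7.13, +2.62);  n_4 = (+0.3449, +0.9386)
∠(n_3, n_4) = 101.19°
δ = |180° − 101.19°| = 78.81°
78.81° > 2α = 77.32°  →  invalid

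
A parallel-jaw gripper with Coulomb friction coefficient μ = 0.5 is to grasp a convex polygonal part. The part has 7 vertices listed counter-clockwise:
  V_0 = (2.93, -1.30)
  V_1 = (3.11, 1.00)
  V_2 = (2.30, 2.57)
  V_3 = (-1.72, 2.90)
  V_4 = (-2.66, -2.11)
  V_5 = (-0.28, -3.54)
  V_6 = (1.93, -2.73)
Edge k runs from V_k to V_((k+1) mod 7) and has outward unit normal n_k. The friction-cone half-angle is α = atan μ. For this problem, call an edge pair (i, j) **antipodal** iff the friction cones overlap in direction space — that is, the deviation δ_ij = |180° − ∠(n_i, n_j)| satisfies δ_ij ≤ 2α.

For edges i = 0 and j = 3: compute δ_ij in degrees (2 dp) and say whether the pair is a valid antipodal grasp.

α = atan 0.5 = 26.57°;  2α = 53.13°
edge 0: e_0 = (+0.18, +2.30);  n_0 = (+0.9970, -0.0780)
edge 3: e_3 = (-0.94, -5.01);  n_3 = (-0.9828, +0.1844)
∠(n_0, n_3) = 173.85°
δ = |180° − 173.85°| = 6.15°
6.15° ≤ 2α = 53.13°  →  valid

δ = 6.15°, valid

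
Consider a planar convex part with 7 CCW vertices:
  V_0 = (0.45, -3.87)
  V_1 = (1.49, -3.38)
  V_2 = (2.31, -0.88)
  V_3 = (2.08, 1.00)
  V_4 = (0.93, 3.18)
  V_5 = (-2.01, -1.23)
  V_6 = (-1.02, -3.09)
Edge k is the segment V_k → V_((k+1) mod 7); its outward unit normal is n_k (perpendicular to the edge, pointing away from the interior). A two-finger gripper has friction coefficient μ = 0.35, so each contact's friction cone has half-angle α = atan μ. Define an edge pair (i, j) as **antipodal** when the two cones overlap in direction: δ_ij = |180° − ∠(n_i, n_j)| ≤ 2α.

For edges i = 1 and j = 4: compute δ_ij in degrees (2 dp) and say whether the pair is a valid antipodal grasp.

δ = 15.53°, valid

α = atan 0.35 = 19.29°;  2α = 38.58°
edge 1: e_1 = (+0.82, +2.50);  n_1 = (+0.9502, -0.3117)
edge 4: e_4 = (-2.94, -4.41);  n_4 = (-0.8321, +0.5547)
∠(n_1, n_4) = 164.47°
δ = |180° − 164.47°| = 15.53°
15.53° ≤ 2α = 38.58°  →  valid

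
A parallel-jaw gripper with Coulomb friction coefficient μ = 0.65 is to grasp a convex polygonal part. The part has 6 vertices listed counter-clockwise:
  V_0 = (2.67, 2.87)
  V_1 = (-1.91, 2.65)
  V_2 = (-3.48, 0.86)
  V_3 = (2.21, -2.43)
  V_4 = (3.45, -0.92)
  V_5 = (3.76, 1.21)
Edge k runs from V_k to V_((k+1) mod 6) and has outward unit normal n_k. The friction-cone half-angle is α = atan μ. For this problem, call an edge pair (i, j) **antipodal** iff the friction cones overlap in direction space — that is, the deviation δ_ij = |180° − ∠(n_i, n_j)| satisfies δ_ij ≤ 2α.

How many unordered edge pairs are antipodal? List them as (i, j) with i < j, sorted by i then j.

count = 5; pairs: (0,2), (0,3), (1,3), (1,4), (2,5)

α = atan 0.65 = 33.02°;  2α = 66.05°
n_0 = (-0.0480, +0.9988)
n_1 = (-0.7518, +0.6594)
n_2 = (-0.5006, -0.8657)
n_3 = (+0.7728, -0.6346)
n_4 = (+0.9896, -0.1440)
n_5 = (+0.8359, +0.5489)
  (0,1): δ = 134.00°  ·
  (0,2): δ = 32.79°  ✓
  (0,3): δ = 47.86°  ✓
  (0,4): δ = 78.97°  ·
  (0,5): δ = 120.54°  ·
  (1,2): δ = 78.78°  ·
  (1,3): δ = 1.86°  ✓
  (1,4): δ = 32.97°  ✓
  (1,5): δ = 74.54°  ·
  (2,3): δ = 99.36°  ·
  (2,4): δ = 68.24°  ·
  (2,5): δ = 26.67°  ✓
  (3,4): δ = 148.89°  ·
  (3,5): δ = 107.32°  ·
  (4,5): δ = 138.43°  ·
antipodal pairs: 5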